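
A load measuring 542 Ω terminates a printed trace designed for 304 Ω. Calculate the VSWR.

VSWR ≈ 1.78

For a purely resistive load, VSWR = R_L/Z_0 or Z_0/R_L (whichever > 1) = 542/304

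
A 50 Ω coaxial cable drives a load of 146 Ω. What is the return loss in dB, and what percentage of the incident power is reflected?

Γ = (146 − 50)/(146 + 50) = 0.49
RL = −20·log₁₀(0.49) = 6.2 dB
P_refl/P_inc = |Γ|² = 0.24

RL ≈ 6.2 dB; 24% of incident power reflected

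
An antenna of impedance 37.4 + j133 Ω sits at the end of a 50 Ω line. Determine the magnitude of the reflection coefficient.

|Γ| ≈ 0.839

Γ = (Z_L − Z_0)/(Z_L + Z_0) = (-12.6 + j133)/(87.4 + j133)
|Γ| = 134/159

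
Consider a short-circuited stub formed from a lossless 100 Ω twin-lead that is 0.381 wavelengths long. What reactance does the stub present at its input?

βl = 2π × 0.381 = 137°
tan(βl) = -0.927
For a short-circuited stub, Z_in = jZ_0·tan(βl)

X_in ≈ -92.7 Ω (capacitive)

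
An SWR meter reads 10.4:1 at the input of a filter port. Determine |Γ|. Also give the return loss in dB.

|Γ| = (S − 1)/(S + 1) = (10.4 − 1)/(10.4 + 1) = 9.4/11.4
RL = −20·log₁₀|Γ| = −20·log₁₀(0.825)

|Γ| ≈ 0.825; return loss ≈ 1.68 dB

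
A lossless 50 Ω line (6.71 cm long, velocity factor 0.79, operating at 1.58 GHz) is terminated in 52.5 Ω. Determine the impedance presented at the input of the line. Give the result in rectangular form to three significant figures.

Z_in ≈ 51.9 + j1.56 Ω

λ = v/f = 0.79·c / 1.58 GHz = 0.15 m
βl = 2π·l/λ = 2π × 0.447 = 161°
tan(βl) = tan(161°) = -0.344
Z_in = Z_0·(Z_L + jZ_0·tanβl)/(Z_0 + jZ_L·tanβl)
     = 50·(52.5 − j17.2)/(50 − j18)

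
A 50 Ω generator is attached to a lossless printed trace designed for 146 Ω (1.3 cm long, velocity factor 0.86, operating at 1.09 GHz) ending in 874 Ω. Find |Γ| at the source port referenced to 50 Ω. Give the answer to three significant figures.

|Γ| ≈ 0.881

λ = v/f = 0.86·c / 1.09 GHz = 0.237 m
βl = 2π·l/λ = 2π × 0.0549 = 19.8°
tan(βl) = 0.359
Z_in = Z_0·(Z_L + jZ_0·tanβl)/(Z_0 + jZ_L·tanβl) = 175 − j325 Ω
Γ_s = (Z_in − Z_s)/(Z_in + Z_s) = (125 − j325)/(225 − j325), |Γ_s| = 0.881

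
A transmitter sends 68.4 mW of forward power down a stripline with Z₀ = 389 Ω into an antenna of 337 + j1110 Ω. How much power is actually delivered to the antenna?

|Γ| = |(-52 + j1110)/(726 + j1110)| = 0.838
|Γ|² = 0.702
P_refl = |Γ|²·P_inc = 48 mW, P_del = (1 − |Γ|²)·P_inc = 20.4 mW

P_delivered ≈ 20.4 mW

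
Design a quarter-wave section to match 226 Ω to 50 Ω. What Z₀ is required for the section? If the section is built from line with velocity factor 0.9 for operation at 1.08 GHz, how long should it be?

Z_qwt ≈ 106 Ω; length ≈ 6.25 cm

Z_qwt = √(Z_0·R_L) = √(50 × 226) = √11300
λ = 0.9·c/f = 0.25 m, so l = λ/4 = 0.0625 m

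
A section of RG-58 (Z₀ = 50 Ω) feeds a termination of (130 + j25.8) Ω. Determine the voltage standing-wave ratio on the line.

Γ = (Z_L − Z_0)/(Z_L + Z_0) = (80 + j25.8)/(180 + j25.8)
|Γ| = 84.1/182 = 0.462
VSWR = (1 + |Γ|)/(1 − |Γ|) = 1.46/0.538

VSWR ≈ 2.72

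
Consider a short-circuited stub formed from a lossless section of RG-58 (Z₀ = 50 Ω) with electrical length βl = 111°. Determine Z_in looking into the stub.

tan(βl) = -2.61
For a short-circuited stub, Z_in = jZ_0·tan(βl)

Z_in ≈ −j130 Ω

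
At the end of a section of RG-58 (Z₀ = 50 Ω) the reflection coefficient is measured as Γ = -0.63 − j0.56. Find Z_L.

Z_L ≈ 4.87 − j18.9 Ω

Z_L = Z_0·(1 + Γ)/(1 − Γ) = 50·(0.37 − j0.56)/(1.63 + j0.56)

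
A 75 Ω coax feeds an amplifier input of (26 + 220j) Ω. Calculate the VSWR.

Γ = (Z_L − Z_0)/(Z_L + Z_0) = (-49 + j220)/(101 + j220)
|Γ| = 225/242 = 0.931
VSWR = (1 + |Γ|)/(1 − |Γ|) = 1.93/0.0689

VSWR ≈ 28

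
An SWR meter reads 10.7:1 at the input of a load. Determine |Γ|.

|Γ| ≈ 0.829

|Γ| = (S − 1)/(S + 1) = (10.7 − 1)/(10.7 + 1) = 9.7/11.7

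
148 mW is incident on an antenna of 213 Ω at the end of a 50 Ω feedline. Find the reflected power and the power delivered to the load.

Γ = (213 − 50)/(213 + 50) = 0.62
|Γ|² = 0.384
P_refl = |Γ|²·P_inc = 56.8 mW, P_del = (1 − |Γ|²)·P_inc = 91.2 mW

P_reflected ≈ 56.8 mW; P_delivered ≈ 91.2 mW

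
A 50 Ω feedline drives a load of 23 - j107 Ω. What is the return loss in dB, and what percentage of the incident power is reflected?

Γ = (-27 − j107)/(73 − j107), |Γ| = 0.852
RL = −20·log₁₀(0.852) = 1.39 dB
P_refl/P_inc = |Γ|² = 0.726

RL ≈ 1.39 dB; 72.6% of incident power reflected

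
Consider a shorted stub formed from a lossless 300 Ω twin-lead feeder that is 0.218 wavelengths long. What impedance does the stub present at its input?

βl = 2π × 0.218 = 78.5°
tan(βl) = 4.91
For a shorted stub, Z_in = jZ_0·tan(βl)

Z_in ≈ +j1470 Ω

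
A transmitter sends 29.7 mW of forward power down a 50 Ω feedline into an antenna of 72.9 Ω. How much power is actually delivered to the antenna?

Γ = (72.9 − 50)/(72.9 + 50) = 0.186
|Γ|² = 0.0347
P_refl = |Γ|²·P_inc = 1.03 mW, P_del = (1 − |Γ|²)·P_inc = 28.7 mW

P_delivered ≈ 28.7 mW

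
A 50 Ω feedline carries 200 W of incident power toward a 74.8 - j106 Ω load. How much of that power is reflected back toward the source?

P_reflected ≈ 88.4 W

|Γ| = |(24.8 − j106)/(124.8 − j106)| = 0.665
|Γ|² = 0.442
P_refl = |Γ|²·P_inc = 88.4 W, P_del = (1 − |Γ|²)·P_inc = 112 W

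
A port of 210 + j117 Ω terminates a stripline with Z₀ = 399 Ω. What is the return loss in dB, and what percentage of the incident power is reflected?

Γ = (-189 + j117)/(609 + j117), |Γ| = 0.358
RL = −20·log₁₀(0.358) = 8.91 dB
P_refl/P_inc = |Γ|² = 0.128

RL ≈ 8.91 dB; 12.8% of incident power reflected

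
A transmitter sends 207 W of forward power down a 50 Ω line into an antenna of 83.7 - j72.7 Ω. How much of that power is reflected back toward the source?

|Γ| = |(33.7 − j72.7)/(133.7 − j72.7)| = 0.527
|Γ|² = 0.277
P_refl = |Γ|²·P_inc = 57.4 W, P_del = (1 − |Γ|²)·P_inc = 150 W

P_reflected ≈ 57.4 W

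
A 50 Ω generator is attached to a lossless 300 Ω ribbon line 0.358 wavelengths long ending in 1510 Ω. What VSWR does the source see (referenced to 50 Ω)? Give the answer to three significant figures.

βl = 2π × 0.358 = 129°
tan(βl) = -1.24
Z_in = Z_0·(Z_L + jZ_0·tanβl)/(Z_0 + jZ_L·tanβl) = 95.9 + j227 Ω
Γ_s = (Z_in − Z_s)/(Z_in + Z_s) = (45.9 + j227)/(146 + j227), |Γ_s| = 0.858
VSWR = (1 + |Γ_s|)/(1 − |Γ_s|)

VSWR ≈ 13.1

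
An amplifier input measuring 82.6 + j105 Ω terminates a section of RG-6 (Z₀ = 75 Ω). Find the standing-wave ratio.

VSWR ≈ 3.5

Γ = (Z_L − Z_0)/(Z_L + Z_0) = (7.6 + j105)/(157.6 + j105)
|Γ| = 105/189 = 0.556
VSWR = (1 + |Γ|)/(1 − |Γ|) = 1.56/0.444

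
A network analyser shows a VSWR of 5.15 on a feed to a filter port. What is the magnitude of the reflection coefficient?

|Γ| ≈ 0.675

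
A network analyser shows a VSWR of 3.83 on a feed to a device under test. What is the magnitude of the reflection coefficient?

|Γ| = (S − 1)/(S + 1) = (3.83 − 1)/(3.83 + 1) = 2.83/4.83

|Γ| ≈ 0.586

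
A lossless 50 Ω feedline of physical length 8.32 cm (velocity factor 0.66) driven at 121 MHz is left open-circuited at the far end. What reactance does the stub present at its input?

λ = v/f = 0.66·c / 121 MHz = 1.64 m
βl = 2π·l/λ = 2π × 0.0508 = 18.3°
tan(βl) = 0.331
For an open-circuited stub, Z_in = −jZ_0·cot(βl) = −jZ_0/tan(βl)

X_in ≈ -151 Ω (capacitive)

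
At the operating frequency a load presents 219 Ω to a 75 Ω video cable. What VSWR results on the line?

VSWR ≈ 2.92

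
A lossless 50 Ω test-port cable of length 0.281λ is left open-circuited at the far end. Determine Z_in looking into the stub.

Z_in ≈ +j9.86 Ω

βl = 2π × 0.281 = 101°
tan(βl) = -5.07
For an open-circuited stub, Z_in = −jZ_0·cot(βl) = −jZ_0/tan(βl)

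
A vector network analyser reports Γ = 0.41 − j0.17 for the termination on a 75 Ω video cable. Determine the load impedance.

Z_L = Z_0·(1 + Γ)/(1 − Γ) = 75·(1.41 − j0.17)/(0.59 + j0.17)

Z_L ≈ 160 − j67.6 Ω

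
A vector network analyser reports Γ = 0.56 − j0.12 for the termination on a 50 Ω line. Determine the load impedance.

Z_L = Z_0·(1 + Γ)/(1 − Γ) = 50·(1.56 − j0.12)/(0.44 + j0.12)

Z_L ≈ 162 − j57.7 Ω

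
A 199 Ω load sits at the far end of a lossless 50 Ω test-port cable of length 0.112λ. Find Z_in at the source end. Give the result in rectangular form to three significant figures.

Z_in ≈ 27.6 − j50.7 Ω

βl = 2π × 0.112 = 40.3°
tan(βl) = tan(40.3°) = 0.849
Z_in = Z_0·(Z_L + jZ_0·tanβl)/(Z_0 + jZ_L·tanβl)
     = 50·(199 + j42.4)/(50 + j169)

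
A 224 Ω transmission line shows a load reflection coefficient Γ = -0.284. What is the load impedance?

Z_L = Z_0·(1 + Γ)/(1 − Γ) = 224·(0.716)/(1.28)

Z_L ≈ 125 Ω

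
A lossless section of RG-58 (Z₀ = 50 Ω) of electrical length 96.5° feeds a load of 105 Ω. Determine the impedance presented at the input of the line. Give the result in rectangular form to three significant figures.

tan(βl) = tan(96.5°) = -8.78
Z_in = Z_0·(Z_L + jZ_0·tanβl)/(Z_0 + jZ_L·tanβl)
     = 50·(105 − j439)/(50 − j922)

Z_in ≈ 24 + j4.39 Ω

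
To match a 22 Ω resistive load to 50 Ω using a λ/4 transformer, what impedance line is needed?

Z_qwt = √(Z_0·R_L) = √(50 × 22) = √1100

Z_qwt ≈ 33.2 Ω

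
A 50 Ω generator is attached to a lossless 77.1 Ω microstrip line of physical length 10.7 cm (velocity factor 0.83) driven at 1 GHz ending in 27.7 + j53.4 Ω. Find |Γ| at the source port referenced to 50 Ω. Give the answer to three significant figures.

|Γ| ≈ 0.49

λ = v/f = 0.83·c / 1 GHz = 0.249 m
βl = 2π·l/λ = 2π × 0.43 = 155°
tan(βl) = -0.473
Z_in = Z_0·(Z_L + jZ_0·tanβl)/(Z_0 + jZ_L·tanβl) = 18.9 + j15.2 Ω
Γ_s = (Z_in − Z_s)/(Z_in + Z_s) = (-31.1 + j15.2)/(68.9 + j15.2), |Γ_s| = 0.49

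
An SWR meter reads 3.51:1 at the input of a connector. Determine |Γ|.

|Γ| = (S − 1)/(S + 1) = (3.51 − 1)/(3.51 + 1) = 2.51/4.51

|Γ| ≈ 0.557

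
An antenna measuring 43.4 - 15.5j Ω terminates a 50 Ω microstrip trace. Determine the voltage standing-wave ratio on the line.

Γ = (Z_L − Z_0)/(Z_L + Z_0) = (-6.6 − j15.5)/(93.4 − j15.5)
|Γ| = 16.8/94.7 = 0.178
VSWR = (1 + |Γ|)/(1 − |Γ|) = 1.18/0.822

VSWR ≈ 1.43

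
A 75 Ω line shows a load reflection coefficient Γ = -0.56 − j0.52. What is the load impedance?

Z_L = Z_0·(1 + Γ)/(1 − Γ) = 75·(0.44 − j0.52)/(1.56 + j0.52)

Z_L ≈ 11.5 − j28.8 Ω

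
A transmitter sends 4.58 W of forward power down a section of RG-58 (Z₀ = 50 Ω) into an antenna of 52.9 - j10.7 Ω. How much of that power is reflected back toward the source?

P_reflected ≈ 0.0526 W

|Γ| = |(2.9 − j10.7)/(102.9 − j10.7)| = 0.107
|Γ|² = 0.0115
P_refl = |Γ|²·P_inc = 0.0526 W, P_del = (1 − |Γ|²)·P_inc = 4.53 W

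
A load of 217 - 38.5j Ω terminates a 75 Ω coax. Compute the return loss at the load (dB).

Γ = (142 − j38.5)/(292 − j38.5), |Γ| = 0.5
RL = −20·log₁₀|Γ| = −20·log₁₀(0.5)

RL ≈ 6.03 dB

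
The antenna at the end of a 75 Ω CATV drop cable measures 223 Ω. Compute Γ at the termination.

Γ = 0.497

Γ = (Z_L − Z_0)/(Z_L + Z_0) = (223 − 75)/(223 + 75) = 148/298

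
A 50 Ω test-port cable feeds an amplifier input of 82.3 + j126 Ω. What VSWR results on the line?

Γ = (Z_L − Z_0)/(Z_L + Z_0) = (32.3 + j126)/(132.3 + j126)
|Γ| = 130/183 = 0.712
VSWR = (1 + |Γ|)/(1 − |Γ|) = 1.71/0.288

VSWR ≈ 5.94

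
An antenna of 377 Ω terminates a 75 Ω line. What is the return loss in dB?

RL ≈ 3.5 dB

Γ = (377 − 75)/(377 + 75) = 0.668
RL = −20·log₁₀|Γ| = −20·log₁₀(0.668)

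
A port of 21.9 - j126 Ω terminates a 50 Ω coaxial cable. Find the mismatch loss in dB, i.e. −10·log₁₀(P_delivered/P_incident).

mismatch loss ≈ 6.82 dB

Γ = (-28.1 − j126)/(71.9 − j126), |Γ| = 0.89
|Γ|² = 0.792, so P_del/P_inc = 1 − |Γ|² = 0.208
ML = −10·log₁₀(1 − |Γ|²)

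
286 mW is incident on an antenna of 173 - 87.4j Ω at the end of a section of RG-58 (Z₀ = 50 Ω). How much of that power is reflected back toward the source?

|Γ| = |(123 − j87.4)/(223 − j87.4)| = 0.63
|Γ|² = 0.397
P_refl = |Γ|²·P_inc = 114 mW, P_del = (1 − |Γ|²)·P_inc = 172 mW

P_reflected ≈ 114 mW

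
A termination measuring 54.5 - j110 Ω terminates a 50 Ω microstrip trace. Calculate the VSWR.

VSWR ≈ 6.29

Γ = (Z_L − Z_0)/(Z_L + Z_0) = (4.5 − j110)/(104.5 − j110)
|Γ| = 110/152 = 0.726
VSWR = (1 + |Γ|)/(1 − |Γ|) = 1.73/0.274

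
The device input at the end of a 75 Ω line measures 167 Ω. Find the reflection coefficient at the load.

Γ = 0.38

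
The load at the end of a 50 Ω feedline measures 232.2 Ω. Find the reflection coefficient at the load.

Γ = 0.646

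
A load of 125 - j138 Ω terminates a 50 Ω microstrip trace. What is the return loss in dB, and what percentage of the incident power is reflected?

Γ = (75 − j138)/(175 − j138), |Γ| = 0.705
RL = −20·log₁₀(0.705) = 3.04 dB
P_refl/P_inc = |Γ|² = 0.497

RL ≈ 3.04 dB; 49.7% of incident power reflected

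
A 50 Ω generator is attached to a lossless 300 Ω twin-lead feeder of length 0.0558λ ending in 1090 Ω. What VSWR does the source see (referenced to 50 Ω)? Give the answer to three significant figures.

βl = 2π × 0.0558 = 20.1°
tan(βl) = 0.366
Z_in = Z_0·(Z_L + jZ_0·tanβl)/(Z_0 + jZ_L·tanβl) = 447 − j484 Ω
Γ_s = (Z_in − Z_s)/(Z_in + Z_s) = (397 − j484)/(497 − j484), |Γ_s| = 0.902
VSWR = (1 + |Γ_s|)/(1 − |Γ_s|)

VSWR ≈ 19.5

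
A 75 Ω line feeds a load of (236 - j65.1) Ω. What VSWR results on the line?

Γ = (Z_L − Z_0)/(Z_L + Z_0) = (161 − j65.1)/(311 − j65.1)
|Γ| = 174/318 = 0.547
VSWR = (1 + |Γ|)/(1 − |Γ|) = 1.55/0.453

VSWR ≈ 3.41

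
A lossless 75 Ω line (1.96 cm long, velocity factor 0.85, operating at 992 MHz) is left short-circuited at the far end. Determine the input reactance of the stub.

X_in ≈ 39 Ω (inductive)

λ = v/f = 0.85·c / 992 MHz = 0.257 m
βl = 2π·l/λ = 2π × 0.0762 = 27.4°
tan(βl) = 0.519
For a short-circuited stub, Z_in = jZ_0·tan(βl)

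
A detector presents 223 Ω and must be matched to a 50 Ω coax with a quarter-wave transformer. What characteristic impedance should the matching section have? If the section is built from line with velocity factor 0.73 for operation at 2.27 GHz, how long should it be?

Z_qwt = √(Z_0·R_L) = √(50 × 223) = √11150
λ = 0.73·c/f = 0.0965 m, so l = λ/4 = 0.0241 m

Z_qwt ≈ 106 Ω; length ≈ 2.41 cm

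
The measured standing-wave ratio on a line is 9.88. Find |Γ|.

|Γ| ≈ 0.816

|Γ| = (S − 1)/(S + 1) = (9.88 − 1)/(9.88 + 1) = 8.88/10.9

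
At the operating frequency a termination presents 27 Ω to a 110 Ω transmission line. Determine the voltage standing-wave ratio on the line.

Γ = (27 − 110)/(27 + 110) = -0.606
VSWR = (1 + 0.606)/(1 − 0.606)

VSWR ≈ 4.07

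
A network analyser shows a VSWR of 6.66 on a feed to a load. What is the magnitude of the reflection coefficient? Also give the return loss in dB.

|Γ| ≈ 0.739; return loss ≈ 2.63 dB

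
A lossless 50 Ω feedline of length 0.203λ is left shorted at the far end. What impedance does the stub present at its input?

βl = 2π × 0.203 = 73.1°
tan(βl) = 3.29
For a shorted stub, Z_in = jZ_0·tan(βl)

Z_in ≈ +j164 Ω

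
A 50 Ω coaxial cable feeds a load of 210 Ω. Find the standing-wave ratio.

Γ = (210 − 50)/(210 + 50) = 0.615
VSWR = (1 + 0.615)/(1 − 0.615)

VSWR ≈ 4.2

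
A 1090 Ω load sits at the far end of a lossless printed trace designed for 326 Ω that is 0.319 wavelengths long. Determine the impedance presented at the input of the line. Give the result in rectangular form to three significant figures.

βl = 2π × 0.319 = 115°
tan(βl) = tan(115°) = -2.16
Z_in = Z_0·(Z_L + jZ_0·tanβl)/(Z_0 + jZ_L·tanβl)
     = 326·(1090 − j704)/(326 − j2350)

Z_in ≈ 116 + j135 Ω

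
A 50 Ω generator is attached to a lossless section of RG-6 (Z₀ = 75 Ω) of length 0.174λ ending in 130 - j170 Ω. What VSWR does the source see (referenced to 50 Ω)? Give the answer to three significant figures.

βl = 2π × 0.174 = 62.6°
tan(βl) = 1.93
Z_in = Z_0·(Z_L + jZ_0·tanβl)/(Z_0 + jZ_L·tanβl) = 15.3 − j14.2 Ω
Γ_s = (Z_in − Z_s)/(Z_in + Z_s) = (-34.7 − j14.2)/(65.3 − j14.2), |Γ_s| = 0.561
VSWR = (1 + |Γ_s|)/(1 − |Γ_s|)

VSWR ≈ 3.55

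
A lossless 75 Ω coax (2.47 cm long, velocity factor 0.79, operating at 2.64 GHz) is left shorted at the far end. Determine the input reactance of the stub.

X_in ≈ -471 Ω (capacitive)

λ = v/f = 0.79·c / 2.64 GHz = 0.0898 m
βl = 2π·l/λ = 2π × 0.275 = 99.1°
tan(βl) = -6.28
For a shorted stub, Z_in = jZ_0·tan(βl)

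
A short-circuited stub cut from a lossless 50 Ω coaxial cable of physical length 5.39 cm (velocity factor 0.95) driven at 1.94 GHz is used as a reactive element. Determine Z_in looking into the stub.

Z_in ≈ −j55.4 Ω

λ = v/f = 0.95·c / 1.94 GHz = 0.147 m
βl = 2π·l/λ = 2π × 0.367 = 132°
tan(βl) = -1.11
For a short-circuited stub, Z_in = jZ_0·tan(βl)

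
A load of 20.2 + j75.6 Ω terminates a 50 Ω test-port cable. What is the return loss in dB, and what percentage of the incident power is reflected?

RL ≈ 2.07 dB; 62% of incident power reflected

Γ = (-29.8 + j75.6)/(70.2 + j75.6), |Γ| = 0.788
RL = −20·log₁₀(0.788) = 2.07 dB
P_refl/P_inc = |Γ|² = 0.62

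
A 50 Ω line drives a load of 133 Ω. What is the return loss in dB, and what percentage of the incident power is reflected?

RL ≈ 6.87 dB; 20.6% of incident power reflected

Γ = (133 − 50)/(133 + 50) = 0.454
RL = −20·log₁₀(0.454) = 6.87 dB
P_refl/P_inc = |Γ|² = 0.206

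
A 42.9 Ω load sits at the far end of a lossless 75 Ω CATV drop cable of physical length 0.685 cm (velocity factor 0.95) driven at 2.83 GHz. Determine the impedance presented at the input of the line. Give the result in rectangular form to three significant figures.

λ = v/f = 0.95·c / 2.83 GHz = 0.101 m
βl = 2π·l/λ = 2π × 0.068 = 24.5°
tan(βl) = tan(24.5°) = 0.455
Z_in = Z_0·(Z_L + jZ_0·tanβl)/(Z_0 + jZ_L·tanβl)
     = 75·(42.9 + j34.2)/(75 + j19.5)

Z_in ≈ 48.5 + j21.5 Ω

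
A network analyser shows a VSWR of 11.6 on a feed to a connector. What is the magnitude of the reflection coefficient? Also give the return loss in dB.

|Γ| ≈ 0.841; return loss ≈ 1.5 dB

|Γ| = (S − 1)/(S + 1) = (11.6 − 1)/(11.6 + 1) = 10.6/12.6
RL = −20·log₁₀|Γ| = −20·log₁₀(0.841)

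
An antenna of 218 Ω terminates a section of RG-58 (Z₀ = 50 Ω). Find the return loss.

RL ≈ 4.06 dB

Γ = (218 − 50)/(218 + 50) = 0.627
RL = −20·log₁₀|Γ| = −20·log₁₀(0.627)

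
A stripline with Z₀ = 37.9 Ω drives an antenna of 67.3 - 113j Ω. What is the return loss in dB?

Γ = (29.4 − j113)/(105.2 − j113), |Γ| = 0.756
RL = −20·log₁₀|Γ| = −20·log₁₀(0.756)

RL ≈ 2.43 dB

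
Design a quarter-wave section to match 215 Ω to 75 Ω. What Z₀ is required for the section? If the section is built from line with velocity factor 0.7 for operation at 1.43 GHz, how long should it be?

Z_qwt = √(Z_0·R_L) = √(75 × 215) = √16120
λ = 0.7·c/f = 0.147 m, so l = λ/4 = 0.0367 m

Z_qwt ≈ 127 Ω; length ≈ 3.67 cm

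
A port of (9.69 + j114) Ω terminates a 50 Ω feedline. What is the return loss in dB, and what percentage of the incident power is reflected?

Γ = (-40.31 + j114)/(59.69 + j114), |Γ| = 0.94
RL = −20·log₁₀(0.94) = 0.541 dB
P_refl/P_inc = |Γ|² = 0.883

RL ≈ 0.541 dB; 88.3% of incident power reflected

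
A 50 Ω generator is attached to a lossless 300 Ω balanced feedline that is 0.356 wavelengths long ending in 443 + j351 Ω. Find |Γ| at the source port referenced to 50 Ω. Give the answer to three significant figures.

βl = 2π × 0.356 = 128°
tan(βl) = -1.27
Z_in = Z_0·(Z_L + jZ_0·tanβl)/(Z_0 + jZ_L·tanβl) = 119 + j77.7 Ω
Γ_s = (Z_in − Z_s)/(Z_in + Z_s) = (69.3 + j77.7)/(169 + j77.7), |Γ_s| = 0.559

|Γ| ≈ 0.559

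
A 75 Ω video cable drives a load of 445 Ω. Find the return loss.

RL ≈ 2.96 dB

Γ = (445 − 75)/(445 + 75) = 0.712
RL = −20·log₁₀|Γ| = −20·log₁₀(0.712)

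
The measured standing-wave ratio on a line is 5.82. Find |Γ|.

|Γ| = (S − 1)/(S + 1) = (5.82 − 1)/(5.82 + 1) = 4.82/6.82

|Γ| ≈ 0.707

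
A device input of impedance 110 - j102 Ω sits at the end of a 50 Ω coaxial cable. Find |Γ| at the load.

|Γ| ≈ 0.624

Γ = (Z_L − Z_0)/(Z_L + Z_0) = (60 − j102)/(160 − j102)
|Γ| = 118/190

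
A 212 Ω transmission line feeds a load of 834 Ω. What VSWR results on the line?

VSWR ≈ 3.93

For a purely resistive load, VSWR = R_L/Z_0 or Z_0/R_L (whichever > 1) = 834/212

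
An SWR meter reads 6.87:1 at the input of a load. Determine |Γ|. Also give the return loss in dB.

|Γ| = (S − 1)/(S + 1) = (6.87 − 1)/(6.87 + 1) = 5.87/7.87
RL = −20·log₁₀|Γ| = −20·log₁₀(0.746)

|Γ| ≈ 0.746; return loss ≈ 2.55 dB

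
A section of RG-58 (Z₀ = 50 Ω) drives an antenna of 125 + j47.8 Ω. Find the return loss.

RL ≈ 6.19 dB

Γ = (75 + j47.8)/(175 + j47.8), |Γ| = 0.49
RL = −20·log₁₀|Γ| = −20·log₁₀(0.49)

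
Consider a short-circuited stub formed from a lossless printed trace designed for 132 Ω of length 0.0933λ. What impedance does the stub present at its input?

βl = 2π × 0.0933 = 33.6°
tan(βl) = 0.664
For a short-circuited stub, Z_in = jZ_0·tan(βl)

Z_in ≈ +j87.7 Ω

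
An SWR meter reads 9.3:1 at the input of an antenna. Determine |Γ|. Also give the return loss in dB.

|Γ| = (S − 1)/(S + 1) = (9.3 − 1)/(9.3 + 1) = 8.3/10.3
RL = −20·log₁₀|Γ| = −20·log₁₀(0.806)

|Γ| ≈ 0.806; return loss ≈ 1.88 dB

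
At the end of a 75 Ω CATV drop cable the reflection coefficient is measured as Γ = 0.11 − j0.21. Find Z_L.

Z_L ≈ 84.7 − j37.7 Ω

Z_L = Z_0·(1 + Γ)/(1 − Γ) = 75·(1.11 − j0.21)/(0.89 + j0.21)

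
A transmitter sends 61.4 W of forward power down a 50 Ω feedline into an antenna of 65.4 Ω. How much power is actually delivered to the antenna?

P_delivered ≈ 60.3 W

Γ = (65.4 − 50)/(65.4 + 50) = 0.133
|Γ|² = 0.0178
P_refl = |Γ|²·P_inc = 1.09 W, P_del = (1 − |Γ|²)·P_inc = 60.3 W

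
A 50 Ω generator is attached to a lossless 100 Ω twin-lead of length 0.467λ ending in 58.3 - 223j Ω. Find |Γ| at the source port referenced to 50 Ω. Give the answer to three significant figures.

βl = 2π × 0.467 = 168°
tan(βl) = -0.21
Z_in = Z_0·(Z_L + jZ_0·tanβl)/(Z_0 + jZ_L·tanβl) = 205 − j412 Ω
Γ_s = (Z_in − Z_s)/(Z_in + Z_s) = (155 − j412)/(255 − j412), |Γ_s| = 0.909

|Γ| ≈ 0.909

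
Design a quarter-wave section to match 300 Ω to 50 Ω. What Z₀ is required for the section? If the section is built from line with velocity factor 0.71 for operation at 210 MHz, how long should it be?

Z_qwt = √(Z_0·R_L) = √(50 × 300) = √15000
λ = 0.71·c/f = 1.01 m, so l = λ/4 = 0.254 m

Z_qwt ≈ 122 Ω; length ≈ 25.4 cm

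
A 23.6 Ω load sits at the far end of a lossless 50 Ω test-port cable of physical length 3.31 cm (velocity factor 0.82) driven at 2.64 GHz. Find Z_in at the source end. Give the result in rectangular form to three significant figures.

λ = v/f = 0.82·c / 2.64 GHz = 0.0932 m
βl = 2π·l/λ = 2π × 0.355 = 128°
tan(βl) = tan(128°) = -1.29
Z_in = Z_0·(Z_L + jZ_0·tanβl)/(Z_0 + jZ_L·tanβl)
     = 50·(23.6 − j64.3)/(50 − j30.3)

Z_in ≈ 45.8 − j36.5 Ω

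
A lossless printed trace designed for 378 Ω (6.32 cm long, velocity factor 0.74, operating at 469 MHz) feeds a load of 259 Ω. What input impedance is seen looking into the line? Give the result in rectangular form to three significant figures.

Z_in ≈ 367 + j141 Ω

λ = v/f = 0.74·c / 469 MHz = 0.473 m
βl = 2π·l/λ = 2π × 0.134 = 48.1°
tan(βl) = tan(48.1°) = 1.11
Z_in = Z_0·(Z_L + jZ_0·tanβl)/(Z_0 + jZ_L·tanβl)
     = 378·(259 + j421)/(378 + j288)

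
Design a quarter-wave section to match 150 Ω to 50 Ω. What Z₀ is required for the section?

Z_qwt = √(Z_0·R_L) = √(50 × 150) = √7500

Z_qwt ≈ 86.6 Ω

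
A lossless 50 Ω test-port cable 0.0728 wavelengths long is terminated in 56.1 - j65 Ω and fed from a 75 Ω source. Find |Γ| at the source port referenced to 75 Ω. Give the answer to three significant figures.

|Γ| ≈ 0.59

βl = 2π × 0.0728 = 26.2°
tan(βl) = 0.492
Z_in = Z_0·(Z_L + jZ_0·tanβl)/(Z_0 + jZ_L·tanβl) = 23.3 − j32.5 Ω
Γ_s = (Z_in − Z_s)/(Z_in + Z_s) = (-51.7 − j32.5)/(98.3 − j32.5), |Γ_s| = 0.59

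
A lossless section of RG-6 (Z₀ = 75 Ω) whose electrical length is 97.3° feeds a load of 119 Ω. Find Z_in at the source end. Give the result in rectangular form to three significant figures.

tan(βl) = tan(97.3°) = -7.81
Z_in = Z_0·(Z_L + jZ_0·tanβl)/(Z_0 + jZ_L·tanβl)
     = 75·(119 − j585)/(75 − j929)

Z_in ≈ 47.7 + j5.75 Ω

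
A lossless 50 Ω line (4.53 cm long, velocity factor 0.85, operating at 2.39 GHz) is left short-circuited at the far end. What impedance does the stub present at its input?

Z_in ≈ −j25.6 Ω

λ = v/f = 0.85·c / 2.39 GHz = 0.107 m
βl = 2π·l/λ = 2π × 0.425 = 153°
tan(βl) = -0.513
For a short-circuited stub, Z_in = jZ_0·tan(βl)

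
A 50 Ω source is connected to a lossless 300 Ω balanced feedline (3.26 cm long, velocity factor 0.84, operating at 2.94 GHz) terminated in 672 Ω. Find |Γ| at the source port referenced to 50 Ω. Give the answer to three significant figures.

|Γ| ≈ 0.79

λ = v/f = 0.84·c / 2.94 GHz = 0.0857 m
βl = 2π·l/λ = 2π × 0.38 = 137°
tan(βl) = -0.935
Z_in = Z_0·(Z_L + jZ_0·tanβl)/(Z_0 + jZ_L·tanβl) = 234 + j209 Ω
Γ_s = (Z_in − Z_s)/(Z_in + Z_s) = (184 + j209)/(284 + j209), |Γ_s| = 0.79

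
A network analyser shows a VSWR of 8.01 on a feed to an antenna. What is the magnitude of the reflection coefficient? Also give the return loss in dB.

|Γ| = (S − 1)/(S + 1) = (8.01 − 1)/(8.01 + 1) = 7.01/9.01
RL = −20·log₁₀|Γ| = −20·log₁₀(0.778)

|Γ| ≈ 0.778; return loss ≈ 2.18 dB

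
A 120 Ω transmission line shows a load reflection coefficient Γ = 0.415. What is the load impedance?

Z_L = Z_0·(1 + Γ)/(1 − Γ) = 120·(1.42)/(0.585)

Z_L ≈ 290 Ω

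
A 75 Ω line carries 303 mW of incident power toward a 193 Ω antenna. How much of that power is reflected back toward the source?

P_reflected ≈ 58.7 mW

Γ = (193 − 75)/(193 + 75) = 0.44
|Γ|² = 0.194
P_refl = |Γ|²·P_inc = 58.7 mW, P_del = (1 − |Γ|²)·P_inc = 244 mW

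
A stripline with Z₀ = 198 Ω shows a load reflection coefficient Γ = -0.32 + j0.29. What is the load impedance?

Z_L ≈ 88.2 + j62.9 Ω

Z_L = Z_0·(1 + Γ)/(1 − Γ) = 198·(0.68 + j0.29)/(1.32 − j0.29)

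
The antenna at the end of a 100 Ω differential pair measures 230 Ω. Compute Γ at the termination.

Γ = (Z_L − Z_0)/(Z_L + Z_0) = (230 − 100)/(230 + 100) = 130/330

Γ = 0.394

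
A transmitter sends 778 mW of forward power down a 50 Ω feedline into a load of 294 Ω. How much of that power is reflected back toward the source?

P_reflected ≈ 391 mW

Γ = (294 − 50)/(294 + 50) = 0.709
|Γ|² = 0.503
P_refl = |Γ|²·P_inc = 391 mW, P_del = (1 − |Γ|²)·P_inc = 387 mW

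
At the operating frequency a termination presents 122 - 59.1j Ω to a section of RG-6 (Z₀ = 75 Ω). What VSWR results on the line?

Γ = (Z_L − Z_0)/(Z_L + Z_0) = (47 − j59.1)/(197 − j59.1)
|Γ| = 75.5/206 = 0.367
VSWR = (1 + |Γ|)/(1 − |Γ|) = 1.37/0.633

VSWR ≈ 2.16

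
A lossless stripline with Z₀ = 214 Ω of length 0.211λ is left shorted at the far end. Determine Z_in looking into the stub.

Z_in ≈ +j856 Ω

βl = 2π × 0.211 = 76°
tan(βl) = 4
For a shorted stub, Z_in = jZ_0·tan(βl)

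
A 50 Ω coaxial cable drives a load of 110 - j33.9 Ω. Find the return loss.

Γ = (60 − j33.9)/(160 − j33.9), |Γ| = 0.421
RL = −20·log₁₀|Γ| = −20·log₁₀(0.421)

RL ≈ 7.51 dB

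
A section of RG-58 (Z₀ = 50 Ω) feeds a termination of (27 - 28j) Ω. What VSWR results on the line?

VSWR ≈ 2.59

Γ = (Z_L − Z_0)/(Z_L + Z_0) = (-23 − j28)/(77 − j28)
|Γ| = 36.2/81.9 = 0.442
VSWR = (1 + |Γ|)/(1 − |Γ|) = 1.44/0.558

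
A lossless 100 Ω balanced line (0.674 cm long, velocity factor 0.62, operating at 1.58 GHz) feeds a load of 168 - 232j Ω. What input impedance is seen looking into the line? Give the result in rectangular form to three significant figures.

λ = v/f = 0.62·c / 1.58 GHz = 0.118 m
βl = 2π·l/λ = 2π × 0.0573 = 20.6°
tan(βl) = tan(20.6°) = 0.376
Z_in = Z_0·(Z_L + jZ_0·tanβl)/(Z_0 + jZ_L·tanβl)
     = 100·(168 − j194)/(187 + j63.2)

Z_in ≈ 49.1 − j120 Ω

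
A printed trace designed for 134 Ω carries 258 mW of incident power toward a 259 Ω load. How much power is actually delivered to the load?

P_delivered ≈ 232 mW

Γ = (259 − 134)/(259 + 134) = 0.318
|Γ|² = 0.101
P_refl = |Γ|²·P_inc = 26.1 mW, P_del = (1 − |Γ|²)·P_inc = 232 mW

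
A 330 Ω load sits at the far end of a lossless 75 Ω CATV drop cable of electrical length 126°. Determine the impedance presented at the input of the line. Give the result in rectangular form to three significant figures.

Z_in ≈ 25.4 + j50.3 Ω

tan(βl) = tan(126°) = -1.38
Z_in = Z_0·(Z_L + jZ_0·tanβl)/(Z_0 + jZ_L·tanβl)
     = 75·(330 − j103)/(75 − j454)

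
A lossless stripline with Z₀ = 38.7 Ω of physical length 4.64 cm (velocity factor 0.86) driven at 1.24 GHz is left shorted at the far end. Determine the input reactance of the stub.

λ = v/f = 0.86·c / 1.24 GHz = 0.208 m
βl = 2π·l/λ = 2π × 0.223 = 80.3°
tan(βl) = 5.84
For a shorted stub, Z_in = jZ_0·tan(βl)

X_in ≈ 226 Ω (inductive)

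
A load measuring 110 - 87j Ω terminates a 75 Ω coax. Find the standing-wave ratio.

VSWR ≈ 2.69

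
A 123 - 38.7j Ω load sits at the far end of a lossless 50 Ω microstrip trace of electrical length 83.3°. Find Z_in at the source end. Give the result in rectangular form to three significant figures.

tan(βl) = tan(83.3°) = 8.51
Z_in = Z_0·(Z_L + jZ_0·tanβl)/(Z_0 + jZ_L·tanβl)
     = 50·(123 + j387)/(379 + j1050)

Z_in ≈ 18.2 + j0.727 Ω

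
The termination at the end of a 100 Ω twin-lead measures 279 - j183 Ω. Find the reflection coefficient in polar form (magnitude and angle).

Γ ≈ 0.608 ∠ -19.9°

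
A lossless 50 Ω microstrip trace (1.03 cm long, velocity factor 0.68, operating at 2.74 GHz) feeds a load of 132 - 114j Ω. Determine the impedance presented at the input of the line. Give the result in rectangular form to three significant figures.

λ = v/f = 0.68·c / 2.74 GHz = 0.0745 m
βl = 2π·l/λ = 2π × 0.138 = 49.8°
tan(βl) = tan(49.8°) = 1.18
Z_in = Z_0·(Z_L + jZ_0·tanβl)/(Z_0 + jZ_L·tanβl)
     = 50·(132 − j54.8)/(185 + j156)

Z_in ≈ 13.5 − j26.2 Ω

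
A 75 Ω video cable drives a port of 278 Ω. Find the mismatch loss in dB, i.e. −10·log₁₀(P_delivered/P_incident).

mismatch loss ≈ 1.74 dB

Γ = (278 − 75)/(278 + 75) = 0.575
|Γ|² = 0.331, so P_del/P_inc = 1 − |Γ|² = 0.669
ML = −10·log₁₀(1 − |Γ|²)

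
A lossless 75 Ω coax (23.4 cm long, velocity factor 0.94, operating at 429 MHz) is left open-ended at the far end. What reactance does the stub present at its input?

λ = v/f = 0.94·c / 429 MHz = 0.657 m
βl = 2π·l/λ = 2π × 0.356 = 128°
tan(βl) = -1.27
For an open-ended stub, Z_in = −jZ_0·cot(βl) = −jZ_0/tan(βl)

X_in ≈ 58.9 Ω (inductive)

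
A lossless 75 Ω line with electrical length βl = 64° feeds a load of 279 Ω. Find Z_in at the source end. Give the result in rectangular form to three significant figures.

Z_in ≈ 24.5 − j33.4 Ω

tan(βl) = tan(64°) = 2.05
Z_in = Z_0·(Z_L + jZ_0·tanβl)/(Z_0 + jZ_L·tanβl)
     = 75·(279 + j154)/(75 + j572)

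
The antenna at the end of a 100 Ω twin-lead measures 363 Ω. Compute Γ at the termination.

Γ = (Z_L − Z_0)/(Z_L + Z_0) = (363 − 100)/(363 + 100) = 263/463

Γ = 0.568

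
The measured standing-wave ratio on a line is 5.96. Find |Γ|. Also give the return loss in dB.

|Γ| = (S − 1)/(S + 1) = (5.96 − 1)/(5.96 + 1) = 4.96/6.96
RL = −20·log₁₀|Γ| = −20·log₁₀(0.713)

|Γ| ≈ 0.713; return loss ≈ 2.94 dB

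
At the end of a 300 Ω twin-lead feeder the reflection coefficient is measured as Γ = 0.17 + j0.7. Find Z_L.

Z_L = Z_0·(1 + Γ)/(1 − Γ) = 300·(1.17 + j0.7)/(0.83 − j0.7)

Z_L ≈ 122 + j356 Ω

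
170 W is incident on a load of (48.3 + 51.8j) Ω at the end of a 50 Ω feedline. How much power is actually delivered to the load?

P_delivered ≈ 133 W

|Γ| = |(-1.7 + j51.8)/(98.3 + j51.8)| = 0.466
|Γ|² = 0.218
P_refl = |Γ|²·P_inc = 37 W, P_del = (1 − |Γ|²)·P_inc = 133 W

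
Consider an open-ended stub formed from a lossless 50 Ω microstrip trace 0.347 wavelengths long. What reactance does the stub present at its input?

βl = 2π × 0.347 = 125°
tan(βl) = -1.43
For an open-ended stub, Z_in = −jZ_0·cot(βl) = −jZ_0/tan(βl)

X_in ≈ 34.9 Ω (inductive)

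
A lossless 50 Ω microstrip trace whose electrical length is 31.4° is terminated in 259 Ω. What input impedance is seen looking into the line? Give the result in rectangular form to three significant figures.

tan(βl) = tan(31.4°) = 0.61
Z_in = Z_0·(Z_L + jZ_0·tanβl)/(Z_0 + jZ_L·tanβl)
     = 50·(259 + j30.5)/(50 + j158)

Z_in ≈ 32.3 − j71.7 Ω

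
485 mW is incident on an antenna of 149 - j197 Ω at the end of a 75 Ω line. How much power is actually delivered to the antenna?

P_delivered ≈ 244 mW

|Γ| = |(74 − j197)/(224 − j197)| = 0.705
|Γ|² = 0.498
P_refl = |Γ|²·P_inc = 241 mW, P_del = (1 − |Γ|²)·P_inc = 244 mW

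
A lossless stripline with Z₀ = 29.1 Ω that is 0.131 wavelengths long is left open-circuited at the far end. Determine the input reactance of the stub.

βl = 2π × 0.131 = 47.2°
tan(βl) = 1.08
For an open-circuited stub, Z_in = −jZ_0·cot(βl) = −jZ_0/tan(βl)

X_in ≈ -27 Ω (capacitive)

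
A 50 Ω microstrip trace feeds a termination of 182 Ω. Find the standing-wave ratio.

Γ = (182 − 50)/(182 + 50) = 0.569
VSWR = (1 + 0.569)/(1 − 0.569)

VSWR ≈ 3.64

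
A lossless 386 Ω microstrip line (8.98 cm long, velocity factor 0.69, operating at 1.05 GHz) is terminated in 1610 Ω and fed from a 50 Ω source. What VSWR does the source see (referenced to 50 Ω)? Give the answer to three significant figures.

VSWR ≈ 29.9

λ = v/f = 0.69·c / 1.05 GHz = 0.197 m
βl = 2π·l/λ = 2π × 0.456 = 164°
tan(βl) = -0.287
Z_in = Z_0·(Z_L + jZ_0·tanβl)/(Z_0 + jZ_L·tanβl) = 716 + j747 Ω
Γ_s = (Z_in − Z_s)/(Z_in + Z_s) = (666 + j747)/(766 + j747), |Γ_s| = 0.935
VSWR = (1 + |Γ_s|)/(1 − |Γ_s|)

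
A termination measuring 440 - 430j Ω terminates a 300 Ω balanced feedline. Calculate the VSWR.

VSWR ≈ 3.24

Γ = (Z_L − Z_0)/(Z_L + Z_0) = (140 − j430)/(740 − j430)
|Γ| = 452/856 = 0.528
VSWR = (1 + |Γ|)/(1 − |Γ|) = 1.53/0.472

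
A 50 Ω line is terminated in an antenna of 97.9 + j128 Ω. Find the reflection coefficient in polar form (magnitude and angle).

Γ ≈ 0.699 ∠ 28.6°

Γ = (Z_L − Z_0)/(Z_L + Z_0) = (47.9 + j128)/(147.9 + j128)
|Γ| = 137/196 = 0.699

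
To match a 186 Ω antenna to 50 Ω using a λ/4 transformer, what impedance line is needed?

Z_qwt ≈ 96.4 Ω

Z_qwt = √(Z_0·R_L) = √(50 × 186) = √9300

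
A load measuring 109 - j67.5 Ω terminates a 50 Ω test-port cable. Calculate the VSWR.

Γ = (Z_L − Z_0)/(Z_L + Z_0) = (59 − j67.5)/(159 − j67.5)
|Γ| = 89.7/173 = 0.519
VSWR = (1 + |Γ|)/(1 − |Γ|) = 1.52/0.481

VSWR ≈ 3.16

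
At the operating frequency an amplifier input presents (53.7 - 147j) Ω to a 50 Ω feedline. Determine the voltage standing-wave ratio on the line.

Γ = (Z_L − Z_0)/(Z_L + Z_0) = (3.7 − j147)/(103.7 − j147)
|Γ| = 147/180 = 0.817
VSWR = (1 + |Γ|)/(1 − |Γ|) = 1.82/0.183

VSWR ≈ 9.95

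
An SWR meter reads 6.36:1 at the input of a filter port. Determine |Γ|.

|Γ| ≈ 0.728

|Γ| = (S − 1)/(S + 1) = (6.36 − 1)/(6.36 + 1) = 5.36/7.36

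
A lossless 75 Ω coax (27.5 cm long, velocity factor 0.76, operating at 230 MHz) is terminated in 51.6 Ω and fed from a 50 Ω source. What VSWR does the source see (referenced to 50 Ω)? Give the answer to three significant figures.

λ = v/f = 0.76·c / 230 MHz = 0.991 m
βl = 2π·l/λ = 2π × 0.277 = 99.9°
tan(βl) = -5.75
Z_in = Z_0·(Z_L + jZ_0·tanβl)/(Z_0 + jZ_L·tanβl) = 106 − j13.6 Ω
Γ_s = (Z_in − Z_s)/(Z_in + Z_s) = (55.6 − j13.6)/(156 − j13.6), |Γ_s| = 0.366
VSWR = (1 + |Γ_s|)/(1 − |Γ_s|)

VSWR ≈ 2.16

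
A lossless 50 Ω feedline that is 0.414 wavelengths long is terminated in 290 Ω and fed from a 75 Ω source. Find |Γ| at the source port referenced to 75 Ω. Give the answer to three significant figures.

βl = 2π × 0.414 = 149°
tan(βl) = -0.6
Z_in = Z_0·(Z_L + jZ_0·tanβl)/(Z_0 + jZ_L·tanβl) = 30.1 + j74.7 Ω
Γ_s = (Z_in − Z_s)/(Z_in + Z_s) = (-44.9 + j74.7)/(105 + j74.7), |Γ_s| = 0.676

|Γ| ≈ 0.676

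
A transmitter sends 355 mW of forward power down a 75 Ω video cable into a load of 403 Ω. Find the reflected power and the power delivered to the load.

P_reflected ≈ 167 mW; P_delivered ≈ 188 mW

Γ = (403 − 75)/(403 + 75) = 0.686
|Γ|² = 0.471
P_refl = |Γ|²·P_inc = 167 mW, P_del = (1 − |Γ|²)·P_inc = 188 mW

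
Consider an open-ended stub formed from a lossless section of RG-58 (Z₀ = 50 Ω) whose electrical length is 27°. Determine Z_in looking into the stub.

tan(βl) = 0.51
For an open-ended stub, Z_in = −jZ_0·cot(βl) = −jZ_0/tan(βl)

Z_in ≈ −j98.1 Ω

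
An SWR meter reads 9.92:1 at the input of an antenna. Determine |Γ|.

|Γ| = (S − 1)/(S + 1) = (9.92 − 1)/(9.92 + 1) = 8.92/10.9

|Γ| ≈ 0.817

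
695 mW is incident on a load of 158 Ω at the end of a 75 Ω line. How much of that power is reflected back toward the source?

P_reflected ≈ 88.2 mW

Γ = (158 − 75)/(158 + 75) = 0.356
|Γ|² = 0.127
P_refl = |Γ|²·P_inc = 88.2 mW, P_del = (1 − |Γ|²)·P_inc = 607 mW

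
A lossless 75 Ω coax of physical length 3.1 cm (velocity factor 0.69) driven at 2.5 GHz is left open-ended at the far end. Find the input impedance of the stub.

Z_in ≈ +j74.4 Ω

λ = v/f = 0.69·c / 2.5 GHz = 0.0828 m
βl = 2π·l/λ = 2π × 0.374 = 135°
tan(βl) = -1.01
For an open-ended stub, Z_in = −jZ_0·cot(βl) = −jZ_0/tan(βl)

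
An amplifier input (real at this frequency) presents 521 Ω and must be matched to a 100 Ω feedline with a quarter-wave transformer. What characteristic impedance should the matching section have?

Z_qwt = √(Z_0·R_L) = √(100 × 521) = √52100

Z_qwt ≈ 228 Ω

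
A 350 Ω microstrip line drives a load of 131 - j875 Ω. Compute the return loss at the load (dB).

RL ≈ 0.883 dB

Γ = (-219 − j875)/(481 − j875), |Γ| = 0.903
RL = −20·log₁₀|Γ| = −20·log₁₀(0.903)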